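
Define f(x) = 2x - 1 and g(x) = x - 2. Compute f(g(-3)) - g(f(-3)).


f(g(-3)) = -11
g(f(-3)) = -9
Difference = -2

-2


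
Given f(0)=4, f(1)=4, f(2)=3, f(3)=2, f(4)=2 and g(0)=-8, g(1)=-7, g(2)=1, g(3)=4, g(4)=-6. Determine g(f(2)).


f(2) = 3
g(3) = 4

4


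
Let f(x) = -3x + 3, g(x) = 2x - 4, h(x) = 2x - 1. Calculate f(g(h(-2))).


h(-2) = -5
g(-5) = -14
f(-14) = 45

45


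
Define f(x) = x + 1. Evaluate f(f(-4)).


f(-4) = -3
f(-3) = -2

-2


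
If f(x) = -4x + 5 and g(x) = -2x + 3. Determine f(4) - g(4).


-6


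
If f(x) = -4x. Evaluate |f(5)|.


f(5) = -20
|-20| = 20

20


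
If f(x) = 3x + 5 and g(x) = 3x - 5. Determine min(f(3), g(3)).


4


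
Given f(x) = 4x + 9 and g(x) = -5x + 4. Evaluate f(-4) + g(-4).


f(-4) = -7
g(-4) = 24
Sum = 17

17


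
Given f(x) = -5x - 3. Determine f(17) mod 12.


f(17) = -88
-88 mod 12 = 8

8


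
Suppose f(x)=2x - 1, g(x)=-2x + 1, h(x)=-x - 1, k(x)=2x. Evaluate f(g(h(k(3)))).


k(3) = 6
h(6) = -7
g(-7) = 15
f(15) = 29

29


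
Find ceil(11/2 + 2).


11/2 = 5.5
5.5 + 2 = 7.5
ceil(7.5) = 8

8


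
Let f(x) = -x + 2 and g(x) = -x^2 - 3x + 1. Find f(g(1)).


g(1) = -3
f(-3) = 5

5


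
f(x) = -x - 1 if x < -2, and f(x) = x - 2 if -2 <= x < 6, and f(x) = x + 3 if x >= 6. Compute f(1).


1 satisfies -2 <= x < 6
f(1) = -1

-1


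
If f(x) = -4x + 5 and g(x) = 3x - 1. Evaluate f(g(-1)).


g(-1) = -4
f(-4) = 21

21


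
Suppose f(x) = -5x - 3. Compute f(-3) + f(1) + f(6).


f(-3) = 12
f(1) = -8
f(6) = -33
Sum = -29

-29


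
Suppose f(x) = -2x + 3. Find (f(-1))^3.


f(-1) = 5
(5)^3 = 125

125


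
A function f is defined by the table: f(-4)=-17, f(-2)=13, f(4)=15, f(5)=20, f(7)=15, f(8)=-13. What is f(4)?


Reading from the table at x = 4

15


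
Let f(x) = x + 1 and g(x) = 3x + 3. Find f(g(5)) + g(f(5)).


f(g(5)) = 19
g(f(5)) = 21
Sum = 40

40


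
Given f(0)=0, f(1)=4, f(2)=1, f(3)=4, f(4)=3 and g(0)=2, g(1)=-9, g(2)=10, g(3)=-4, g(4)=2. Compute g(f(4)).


f(4) = 3
g(3) = -4

-4


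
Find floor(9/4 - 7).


9/4 = 2.25
2.25 - 7 = -4.75
floor(-4.75) = -5

-5


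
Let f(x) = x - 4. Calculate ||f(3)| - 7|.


f(3) = -1
|-1| = 1
|1 - 7| = 6

6


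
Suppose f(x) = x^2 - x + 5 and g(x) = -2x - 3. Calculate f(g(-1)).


g(-1) = -1
f(-1) = 1*(-1)^2 - 1*(-1) + 5 = 7

7


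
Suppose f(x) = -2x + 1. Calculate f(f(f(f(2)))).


f(2) = -3
f(-3) = 7
f(7) = -13
f(-13) = 27

27


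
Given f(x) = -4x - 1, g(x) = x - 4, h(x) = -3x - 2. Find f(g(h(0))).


h(0) = -2
g(-2) = -6
f(-6) = 23

23


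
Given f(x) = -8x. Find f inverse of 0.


Solve -8x = 0
x = (0) / (-8) = 0

0


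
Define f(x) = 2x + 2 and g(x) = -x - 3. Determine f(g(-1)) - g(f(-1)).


f(g(-1)) = -2
g(f(-1)) = -3
Difference = 1

1


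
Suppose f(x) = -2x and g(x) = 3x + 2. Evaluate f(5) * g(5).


-170


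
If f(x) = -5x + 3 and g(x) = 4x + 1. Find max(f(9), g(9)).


f(9) = -42
g(9) = 37
max = 37

37


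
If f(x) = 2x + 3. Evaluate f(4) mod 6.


f(4) = 11
11 mod 6 = 5

5


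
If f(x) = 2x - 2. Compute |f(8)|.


f(8) = 14
|14| = 14

14


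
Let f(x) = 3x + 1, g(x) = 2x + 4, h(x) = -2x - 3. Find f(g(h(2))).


h(2) = -7
g(-7) = -10
f(-10) = -29

-29


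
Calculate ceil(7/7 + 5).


7/7 = 1
1 + 5 = 6
ceil(6) = 6

6


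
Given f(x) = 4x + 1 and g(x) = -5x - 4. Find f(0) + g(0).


f(0) = 1
g(0) = -4
Sum = -3

-3


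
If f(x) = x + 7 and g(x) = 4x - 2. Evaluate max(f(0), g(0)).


7


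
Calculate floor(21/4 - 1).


21/4 = 5.25
5.25 - 1 = 4.25
floor(4.25) = 4

4


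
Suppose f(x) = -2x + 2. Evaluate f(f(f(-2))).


f(-2) = 6
f(6) = -10
f(-10) = 22

22


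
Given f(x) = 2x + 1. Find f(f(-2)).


f(-2) = -3
f(-3) = -5

-5


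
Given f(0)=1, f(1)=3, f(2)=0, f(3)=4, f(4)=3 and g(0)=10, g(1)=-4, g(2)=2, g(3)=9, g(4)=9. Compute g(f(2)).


f(2) = 0
g(0) = 10

10


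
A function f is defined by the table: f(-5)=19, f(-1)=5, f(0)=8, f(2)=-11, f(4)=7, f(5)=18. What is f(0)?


Reading from the table at x = 0

8


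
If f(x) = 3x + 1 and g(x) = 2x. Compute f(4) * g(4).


104


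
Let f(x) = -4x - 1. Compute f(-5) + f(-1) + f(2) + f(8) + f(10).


f(-5) = 19
f(-1) = 3
f(2) = -9
f(8) = -33
f(10) = -41
Sum = -61

-61


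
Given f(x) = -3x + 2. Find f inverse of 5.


Solve -3x + 2 = 5
x = (5 - 2) / (-3) = -1

-1


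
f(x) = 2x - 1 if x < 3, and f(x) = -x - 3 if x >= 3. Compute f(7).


7 satisfies x >= 3
f(7) = -10

-10


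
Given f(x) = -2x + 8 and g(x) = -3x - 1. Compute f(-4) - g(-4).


f(-4) = 16
g(-4) = 11
Difference = 5

5


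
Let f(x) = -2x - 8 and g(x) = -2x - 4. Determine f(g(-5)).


g(-5) = 6
f(6) = -20

-20


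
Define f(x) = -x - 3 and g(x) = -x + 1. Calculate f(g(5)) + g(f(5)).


f(g(5)) = 1
g(f(5)) = 9
Sum = 10

10


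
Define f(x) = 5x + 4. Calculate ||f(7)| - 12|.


27


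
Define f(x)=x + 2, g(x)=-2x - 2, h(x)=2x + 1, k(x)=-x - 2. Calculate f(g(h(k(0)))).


k(0) = -2
h(-2) = -3
g(-3) = 4
f(4) = 6

6


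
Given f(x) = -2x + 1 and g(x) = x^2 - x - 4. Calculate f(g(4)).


g(4) = 8
f(8) = -15

-15


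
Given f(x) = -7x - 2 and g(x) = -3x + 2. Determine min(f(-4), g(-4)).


f(-4) = 26
g(-4) = 14
min = 14

14


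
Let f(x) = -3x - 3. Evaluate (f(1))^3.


f(1) = -6
(-6)^3 = -216

-216


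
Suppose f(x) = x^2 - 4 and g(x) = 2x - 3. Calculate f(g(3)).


g(3) = 3
f(3) = 1*(3)^2 - 4 = 5

5


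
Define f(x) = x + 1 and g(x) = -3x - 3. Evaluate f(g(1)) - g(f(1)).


f(g(1)) = -5
g(f(1)) = -9
Difference = 4

4


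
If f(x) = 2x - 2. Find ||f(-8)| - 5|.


f(-8) = -18
|-18| = 18
|18 - 5| = 13

13


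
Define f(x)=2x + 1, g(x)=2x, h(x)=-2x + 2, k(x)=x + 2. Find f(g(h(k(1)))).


-15


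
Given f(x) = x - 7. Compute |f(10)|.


f(10) = 3
|3| = 3

3


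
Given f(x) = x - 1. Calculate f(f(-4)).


f(-4) = -5
f(-5) = -6

-6


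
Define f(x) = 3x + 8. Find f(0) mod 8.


0


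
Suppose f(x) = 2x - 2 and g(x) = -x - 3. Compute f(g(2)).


g(2) = -5
f(-5) = -12

-12


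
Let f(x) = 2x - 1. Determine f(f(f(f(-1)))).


f(-1) = -3
f(-3) = -7
f(-7) = -15
f(-15) = -31

-31


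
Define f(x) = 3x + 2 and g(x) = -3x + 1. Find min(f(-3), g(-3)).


f(-3) = -7
g(-3) = 10
min = -7

-7


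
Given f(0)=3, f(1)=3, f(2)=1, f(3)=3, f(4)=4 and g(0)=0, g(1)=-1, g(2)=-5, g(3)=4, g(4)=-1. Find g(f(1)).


f(1) = 3
g(3) = 4

4


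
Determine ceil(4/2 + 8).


10


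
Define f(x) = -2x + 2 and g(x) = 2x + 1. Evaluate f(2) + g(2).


f(2) = -2
g(2) = 5
Sum = 3

3


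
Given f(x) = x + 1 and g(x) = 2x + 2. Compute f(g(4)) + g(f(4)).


23


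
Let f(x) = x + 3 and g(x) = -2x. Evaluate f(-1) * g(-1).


f(-1) = 2
g(-1) = 2
Product = 4

4


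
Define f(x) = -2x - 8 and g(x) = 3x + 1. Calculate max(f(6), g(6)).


f(6) = -20
g(6) = 19
max = 19

19


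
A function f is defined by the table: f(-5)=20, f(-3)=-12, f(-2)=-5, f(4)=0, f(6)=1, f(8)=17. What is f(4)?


Reading from the table at x = 4

0


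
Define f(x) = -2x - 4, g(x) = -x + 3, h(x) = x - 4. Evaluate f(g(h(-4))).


h(-4) = -8
g(-8) = 11
f(11) = -26

-26


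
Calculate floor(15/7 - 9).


-7


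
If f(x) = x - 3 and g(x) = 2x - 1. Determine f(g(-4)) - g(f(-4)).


3


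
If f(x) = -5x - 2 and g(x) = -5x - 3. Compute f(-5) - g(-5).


f(-5) = 23
g(-5) = 22
Difference = 1

1


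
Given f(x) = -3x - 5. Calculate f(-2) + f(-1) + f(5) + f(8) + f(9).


-82


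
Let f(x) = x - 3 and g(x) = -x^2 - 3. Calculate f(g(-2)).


g(-2) = -7
f(-7) = -10

-10


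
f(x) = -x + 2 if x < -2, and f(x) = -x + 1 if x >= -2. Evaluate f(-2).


-2 satisfies x >= -2
f(-2) = 3

3


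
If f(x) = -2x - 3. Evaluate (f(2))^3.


f(2) = -7
(-7)^3 = -343

-343


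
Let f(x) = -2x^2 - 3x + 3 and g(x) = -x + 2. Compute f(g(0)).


g(0) = 2
f(2) = (-2)*(2)^2 - 3*(2) + 3 = -11

-11


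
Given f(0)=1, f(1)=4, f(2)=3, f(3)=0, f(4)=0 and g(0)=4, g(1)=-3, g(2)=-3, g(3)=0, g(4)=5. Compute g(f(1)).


f(1) = 4
g(4) = 5

5


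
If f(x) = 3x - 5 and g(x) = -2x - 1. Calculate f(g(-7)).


g(-7) = 13
f(13) = 34

34


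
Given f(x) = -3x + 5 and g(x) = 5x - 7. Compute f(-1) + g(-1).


-4


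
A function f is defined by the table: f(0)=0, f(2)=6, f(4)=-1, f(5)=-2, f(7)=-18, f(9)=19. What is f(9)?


Reading from the table at x = 9

19


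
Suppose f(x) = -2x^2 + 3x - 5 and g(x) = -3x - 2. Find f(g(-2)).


-25


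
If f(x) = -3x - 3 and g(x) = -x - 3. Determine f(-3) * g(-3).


f(-3) = 6
g(-3) = 0
Product = 0

0


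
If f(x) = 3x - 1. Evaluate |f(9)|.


f(9) = 26
|26| = 26

26


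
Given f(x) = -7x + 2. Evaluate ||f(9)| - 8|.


f(9) = -61
|-61| = 61
|61 - 8| = 53

53


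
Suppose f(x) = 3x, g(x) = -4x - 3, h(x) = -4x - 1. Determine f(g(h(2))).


h(2) = -9
g(-9) = 33
f(33) = 99

99


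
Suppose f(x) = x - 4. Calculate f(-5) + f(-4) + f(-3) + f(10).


f(-5) = -9
f(-4) = -8
f(-3) = -7
f(10) = 6
Sum = -18

-18


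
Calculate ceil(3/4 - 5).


3/4 = 0.75
0.75 - 5 = -4.25
ceil(-4.25) = -4

-4


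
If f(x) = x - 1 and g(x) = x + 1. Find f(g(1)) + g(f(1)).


2


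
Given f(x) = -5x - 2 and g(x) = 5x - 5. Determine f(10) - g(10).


f(10) = -52
g(10) = 45
Difference = -97

-97


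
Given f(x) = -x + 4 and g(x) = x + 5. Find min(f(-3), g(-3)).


f(-3) = 7
g(-3) = 2
min = 2

2


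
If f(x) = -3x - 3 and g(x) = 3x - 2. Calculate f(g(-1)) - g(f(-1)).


f(g(-1)) = 12
g(f(-1)) = -2
Difference = 14

14


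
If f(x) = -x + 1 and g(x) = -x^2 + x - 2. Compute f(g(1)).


g(1) = -2
f(-2) = 3

3


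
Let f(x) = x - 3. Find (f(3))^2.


f(3) = 0
(0)^2 = 0

0


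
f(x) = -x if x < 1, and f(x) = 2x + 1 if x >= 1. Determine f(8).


8 satisfies x >= 1
f(8) = 17

17


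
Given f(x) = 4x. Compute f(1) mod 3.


1


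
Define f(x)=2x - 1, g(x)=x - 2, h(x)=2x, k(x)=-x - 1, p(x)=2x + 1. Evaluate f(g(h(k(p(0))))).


p(0) = 1
k(1) = -2
h(-2) = -4
g(-4) = -6
f(-6) = -13

-13


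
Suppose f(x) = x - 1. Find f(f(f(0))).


f(0) = -1
f(-1) = -2
f(-2) = -3

-3


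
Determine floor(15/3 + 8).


15/3 = 5
5 + 8 = 13
floor(13) = 13

13


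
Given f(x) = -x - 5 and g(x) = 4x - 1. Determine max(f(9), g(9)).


f(9) = -14
g(9) = 35
max = 35

35


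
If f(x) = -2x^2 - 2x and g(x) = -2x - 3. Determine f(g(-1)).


g(-1) = -1
f(-1) = (-2)*(-1)^2 - 2*(-1) = 0

0


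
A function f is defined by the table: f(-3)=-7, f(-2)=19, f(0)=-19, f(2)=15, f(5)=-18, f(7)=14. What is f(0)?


Reading from the table at x = 0

-19


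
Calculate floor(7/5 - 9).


-8


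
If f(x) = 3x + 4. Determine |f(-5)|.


f(-5) = -11
|-11| = 11

11


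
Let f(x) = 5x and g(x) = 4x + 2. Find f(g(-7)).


g(-7) = -26
f(-26) = -130

-130


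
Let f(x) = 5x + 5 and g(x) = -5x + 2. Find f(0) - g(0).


f(0) = 5
g(0) = 2
Difference = 3

3


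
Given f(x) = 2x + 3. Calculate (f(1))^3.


f(1) = 5
(5)^3 = 125

125


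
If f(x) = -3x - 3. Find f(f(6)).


f(6) = -21
f(-21) = 60

60


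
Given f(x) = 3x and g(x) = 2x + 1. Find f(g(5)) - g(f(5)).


f(g(5)) = 33
g(f(5)) = 31
Difference = 2

2


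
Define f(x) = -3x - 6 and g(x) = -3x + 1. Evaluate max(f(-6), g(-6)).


f(-6) = 12
g(-6) = 19
max = 19

19


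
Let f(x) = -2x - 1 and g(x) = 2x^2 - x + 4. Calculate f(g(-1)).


g(-1) = 7
f(7) = -15

-15


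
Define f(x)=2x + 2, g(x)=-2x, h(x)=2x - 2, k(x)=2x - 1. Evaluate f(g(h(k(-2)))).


50


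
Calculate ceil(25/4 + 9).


16


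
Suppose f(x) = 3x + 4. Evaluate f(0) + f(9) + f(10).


f(0) = 4
f(9) = 31
f(10) = 34
Sum = 69

69


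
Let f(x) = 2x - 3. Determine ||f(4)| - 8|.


f(4) = 5
|5| = 5
|5 - 8| = 3

3


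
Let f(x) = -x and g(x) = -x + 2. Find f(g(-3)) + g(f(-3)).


f(g(-3)) = -5
g(f(-3)) = -1
Sum = -6

-6


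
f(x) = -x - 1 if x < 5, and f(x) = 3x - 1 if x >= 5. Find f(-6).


5


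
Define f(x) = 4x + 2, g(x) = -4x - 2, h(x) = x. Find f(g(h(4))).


h(4) = 4
g(4) = -18
f(-18) = -70

-70


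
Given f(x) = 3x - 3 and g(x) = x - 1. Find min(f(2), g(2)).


1


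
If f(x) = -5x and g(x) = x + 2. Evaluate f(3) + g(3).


f(3) = -15
g(3) = 5
Sum = -10

-10


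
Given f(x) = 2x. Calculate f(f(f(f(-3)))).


f(-3) = -6
f(-6) = -12
f(-12) = -24
f(-24) = -48

-48


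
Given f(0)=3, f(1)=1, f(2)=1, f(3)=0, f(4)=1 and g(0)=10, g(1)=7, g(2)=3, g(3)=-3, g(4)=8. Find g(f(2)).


f(2) = 1
g(1) = 7

7


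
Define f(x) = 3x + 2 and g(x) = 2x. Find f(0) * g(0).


f(0) = 2
g(0) = 0
Product = 0

0


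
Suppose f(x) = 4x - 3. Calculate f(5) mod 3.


f(5) = 17
17 mod 3 = 2

2


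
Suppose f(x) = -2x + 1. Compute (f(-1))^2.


f(-1) = 3
(3)^2 = 9

9


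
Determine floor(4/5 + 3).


4/5 = 0.8
0.8 + 3 = 3.8
floor(3.8) = 3

3


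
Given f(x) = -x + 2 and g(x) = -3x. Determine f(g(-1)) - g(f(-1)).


f(g(-1)) = -1
g(f(-1)) = -9
Difference = 8

8


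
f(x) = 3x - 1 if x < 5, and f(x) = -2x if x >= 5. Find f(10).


-20


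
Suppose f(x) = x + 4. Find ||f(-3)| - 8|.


f(-3) = 1
|1| = 1
|1 - 8| = 7

7


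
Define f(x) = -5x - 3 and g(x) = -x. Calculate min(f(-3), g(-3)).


f(-3) = 12
g(-3) = 3
min = 3

3


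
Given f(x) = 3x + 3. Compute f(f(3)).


f(3) = 12
f(12) = 39

39


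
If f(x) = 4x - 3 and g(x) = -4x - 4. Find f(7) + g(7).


f(7) = 25
g(7) = -32
Sum = -7

-7


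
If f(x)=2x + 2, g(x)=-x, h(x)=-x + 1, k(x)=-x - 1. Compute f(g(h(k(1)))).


k(1) = -2
h(-2) = 3
g(3) = -3
f(-3) = -4

-4


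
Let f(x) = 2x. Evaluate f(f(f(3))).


f(3) = 6
f(6) = 12
f(12) = 24

24


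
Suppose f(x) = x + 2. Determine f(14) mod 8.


f(14) = 16
16 mod 8 = 0

0


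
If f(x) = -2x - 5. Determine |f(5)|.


f(5) = -15
|-15| = 15

15


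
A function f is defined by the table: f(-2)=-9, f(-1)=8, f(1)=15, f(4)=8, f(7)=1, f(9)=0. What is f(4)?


8


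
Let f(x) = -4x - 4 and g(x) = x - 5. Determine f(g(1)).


12


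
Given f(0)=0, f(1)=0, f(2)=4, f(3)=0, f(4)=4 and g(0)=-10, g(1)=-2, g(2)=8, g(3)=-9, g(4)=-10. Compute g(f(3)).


f(3) = 0
g(0) = -10

-10


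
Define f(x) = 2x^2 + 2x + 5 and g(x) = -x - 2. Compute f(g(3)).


g(3) = -5
f(-5) = 2*(-5)^2 + 2*(-5) + 5 = 45

45


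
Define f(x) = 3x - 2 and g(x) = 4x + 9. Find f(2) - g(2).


-13


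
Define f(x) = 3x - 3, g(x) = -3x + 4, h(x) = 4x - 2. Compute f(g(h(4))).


h(4) = 14
g(14) = -38
f(-38) = -117

-117


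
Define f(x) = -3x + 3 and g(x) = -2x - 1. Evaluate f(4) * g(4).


f(4) = -9
g(4) = -9
Product = 81

81


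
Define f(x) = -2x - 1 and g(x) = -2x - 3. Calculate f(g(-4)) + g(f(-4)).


f(g(-4)) = -11
g(f(-4)) = -17
Sum = -28

-28


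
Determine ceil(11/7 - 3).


-1


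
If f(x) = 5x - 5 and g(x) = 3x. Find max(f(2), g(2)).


f(2) = 5
g(2) = 6
max = 6

6


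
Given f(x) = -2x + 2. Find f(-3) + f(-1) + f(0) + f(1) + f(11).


f(-3) = 8
f(-1) = 4
f(0) = 2
f(1) = 0
f(11) = -20
Sum = -6

-6


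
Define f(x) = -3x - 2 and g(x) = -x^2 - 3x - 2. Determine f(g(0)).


4


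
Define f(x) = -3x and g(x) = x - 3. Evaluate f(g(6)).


g(6) = 3
f(3) = -9

-9


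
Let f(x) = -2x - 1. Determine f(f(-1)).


f(-1) = 1
f(1) = -3

-3


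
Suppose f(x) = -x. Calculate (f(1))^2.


f(1) = -1
(-1)^2 = 1

1


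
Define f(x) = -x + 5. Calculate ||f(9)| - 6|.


f(9) = -4
|-4| = 4
|4 - 6| = 2

2


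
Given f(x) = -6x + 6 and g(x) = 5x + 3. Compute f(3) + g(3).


f(3) = -12
g(3) = 18
Sum = 6

6


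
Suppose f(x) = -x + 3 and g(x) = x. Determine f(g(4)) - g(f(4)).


f(g(4)) = -1
g(f(4)) = -1
Difference = 0

0


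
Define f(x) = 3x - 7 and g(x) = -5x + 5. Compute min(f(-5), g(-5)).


f(-5) = -22
g(-5) = 30
min = -22

-22


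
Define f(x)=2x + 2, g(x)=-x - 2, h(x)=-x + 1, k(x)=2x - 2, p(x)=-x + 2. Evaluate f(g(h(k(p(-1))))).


4


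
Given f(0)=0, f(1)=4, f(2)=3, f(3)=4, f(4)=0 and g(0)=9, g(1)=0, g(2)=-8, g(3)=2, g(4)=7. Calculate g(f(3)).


f(3) = 4
g(4) = 7

7


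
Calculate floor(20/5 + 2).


20/5 = 4
4 + 2 = 6
floor(6) = 6

6


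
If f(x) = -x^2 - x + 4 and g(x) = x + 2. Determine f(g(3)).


g(3) = 5
f(5) = (-1)*(5)^2 - 1*(5) + 4 = -26

-26


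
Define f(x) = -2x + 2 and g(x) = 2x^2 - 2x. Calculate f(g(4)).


g(4) = 24
f(24) = -46

-46


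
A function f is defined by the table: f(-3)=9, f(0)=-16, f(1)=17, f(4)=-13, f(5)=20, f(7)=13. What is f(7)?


Reading from the table at x = 7

13


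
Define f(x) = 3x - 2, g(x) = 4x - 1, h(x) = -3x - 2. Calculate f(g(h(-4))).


115


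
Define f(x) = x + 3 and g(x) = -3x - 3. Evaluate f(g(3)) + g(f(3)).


f(g(3)) = -9
g(f(3)) = -21
Sum = -30

-30


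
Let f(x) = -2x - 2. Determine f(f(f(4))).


f(4) = -10
f(-10) = 18
f(18) = -38

-38


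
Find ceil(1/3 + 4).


1/3 = 0.3333
0.3333 + 4 = 4.3333
ceil(4.3333) = 5

5


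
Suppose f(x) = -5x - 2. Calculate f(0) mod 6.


f(0) = -2
-2 mod 6 = 4

4


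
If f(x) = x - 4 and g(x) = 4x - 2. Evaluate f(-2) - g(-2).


4


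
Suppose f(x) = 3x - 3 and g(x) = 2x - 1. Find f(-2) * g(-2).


f(-2) = -9
g(-2) = -5
Product = 45

45


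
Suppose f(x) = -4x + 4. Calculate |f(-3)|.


16


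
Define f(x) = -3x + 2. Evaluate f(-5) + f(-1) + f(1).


f(-5) = 17
f(-1) = 5
f(1) = -1
Sum = 21

21


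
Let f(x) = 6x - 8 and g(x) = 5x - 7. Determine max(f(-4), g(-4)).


f(-4) = -32
g(-4) = -27
max = -27

-27


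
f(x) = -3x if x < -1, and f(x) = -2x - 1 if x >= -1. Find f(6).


6 satisfies x >= -1
f(6) = -13

-13


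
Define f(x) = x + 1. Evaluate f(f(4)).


f(4) = 5
f(5) = 6

6


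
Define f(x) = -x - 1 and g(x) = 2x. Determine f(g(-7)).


g(-7) = -14
f(-14) = 13

13


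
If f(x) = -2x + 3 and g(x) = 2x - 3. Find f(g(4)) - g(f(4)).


f(g(4)) = -7
g(f(4)) = -13
Difference = 6

6


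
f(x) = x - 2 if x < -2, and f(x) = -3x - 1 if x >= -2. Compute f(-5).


-5 satisfies x < -2
f(-5) = -7

-7


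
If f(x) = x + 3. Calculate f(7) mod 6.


4


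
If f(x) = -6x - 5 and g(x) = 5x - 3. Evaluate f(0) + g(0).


-8


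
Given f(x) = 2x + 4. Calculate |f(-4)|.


f(-4) = -4
|-4| = 4

4


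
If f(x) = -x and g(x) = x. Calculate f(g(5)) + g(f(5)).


f(g(5)) = -5
g(f(5)) = -5
Sum = -10

-10


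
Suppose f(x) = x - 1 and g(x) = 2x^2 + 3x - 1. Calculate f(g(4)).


42


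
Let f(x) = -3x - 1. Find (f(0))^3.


f(0) = -1
(-1)^3 = -1

-1


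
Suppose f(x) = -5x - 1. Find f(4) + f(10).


f(4) = -21
f(10) = -51
Sum = -72

-72


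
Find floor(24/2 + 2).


24/2 = 12
12 + 2 = 14
floor(14) = 14

14


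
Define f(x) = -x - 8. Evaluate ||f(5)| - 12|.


f(5) = -13
|-13| = 13
|13 - 12| = 1

1


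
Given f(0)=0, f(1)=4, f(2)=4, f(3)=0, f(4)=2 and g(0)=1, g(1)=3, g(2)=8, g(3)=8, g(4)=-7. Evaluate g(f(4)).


f(4) = 2
g(2) = 8

8


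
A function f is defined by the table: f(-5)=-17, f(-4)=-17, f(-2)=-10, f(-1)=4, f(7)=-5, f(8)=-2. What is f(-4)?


Reading from the table at x = -4

-17


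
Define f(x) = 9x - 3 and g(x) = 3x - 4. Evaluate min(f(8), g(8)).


f(8) = 69
g(8) = 20
min = 20

20


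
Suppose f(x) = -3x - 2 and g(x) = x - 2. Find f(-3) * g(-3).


f(-3) = 7
g(-3) = -5
Product = -35

-35


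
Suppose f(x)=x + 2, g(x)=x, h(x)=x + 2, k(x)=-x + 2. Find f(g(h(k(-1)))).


k(-1) = 3
h(3) = 5
g(5) = 5
f(5) = 7

7


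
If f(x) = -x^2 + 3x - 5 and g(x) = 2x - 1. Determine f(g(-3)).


g(-3) = -7
f(-7) = (-1)*(-7)^2 + 3*(-7) - 5 = -75

-75


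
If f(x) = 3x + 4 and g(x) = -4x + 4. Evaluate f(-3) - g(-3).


f(-3) = -5
g(-3) = 16
Difference = -21

-21


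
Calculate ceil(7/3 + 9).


7/3 = 2.3333
2.3333 + 9 = 11.3333
ceil(11.3333) = 12

12


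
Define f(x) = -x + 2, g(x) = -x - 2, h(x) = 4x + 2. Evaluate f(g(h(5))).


h(5) = 22
g(22) = -24
f(-24) = 26

26


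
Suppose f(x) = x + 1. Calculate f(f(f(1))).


4


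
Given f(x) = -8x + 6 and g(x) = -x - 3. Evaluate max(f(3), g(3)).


f(3) = -18
g(3) = -6
max = -6

-6


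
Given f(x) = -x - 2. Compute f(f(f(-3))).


1


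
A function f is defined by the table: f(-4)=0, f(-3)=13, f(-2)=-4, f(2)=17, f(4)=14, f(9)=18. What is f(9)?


Reading from the table at x = 9

18


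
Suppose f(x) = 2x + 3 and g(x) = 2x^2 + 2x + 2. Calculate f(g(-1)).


7


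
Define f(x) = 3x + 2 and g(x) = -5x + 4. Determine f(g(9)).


g(9) = -41
f(-41) = -121

-121


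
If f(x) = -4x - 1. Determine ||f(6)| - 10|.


f(6) = -25
|-25| = 25
|25 - 10| = 15

15


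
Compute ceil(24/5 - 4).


24/5 = 4.8
4.8 - 4 = 0.8
ceil(0.8) = 1

1


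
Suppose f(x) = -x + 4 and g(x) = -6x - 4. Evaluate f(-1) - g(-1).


f(-1) = 5
g(-1) = 2
Difference = 3

3


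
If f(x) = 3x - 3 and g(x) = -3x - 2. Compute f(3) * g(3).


f(3) = 6
g(3) = -11
Product = -66

-66


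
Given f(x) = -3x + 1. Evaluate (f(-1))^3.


f(-1) = 4
(4)^3 = 64

64


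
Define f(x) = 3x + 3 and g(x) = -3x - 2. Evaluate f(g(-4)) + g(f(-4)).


f(g(-4)) = 33
g(f(-4)) = 25
Sum = 58

58


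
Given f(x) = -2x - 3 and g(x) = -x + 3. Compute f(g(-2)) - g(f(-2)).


f(g(-2)) = -13
g(f(-2)) = 2
Difference = -15

-15


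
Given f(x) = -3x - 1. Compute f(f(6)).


f(6) = -19
f(-19) = 56

56


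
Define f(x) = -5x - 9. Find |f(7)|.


f(7) = -44
|-44| = 44

44


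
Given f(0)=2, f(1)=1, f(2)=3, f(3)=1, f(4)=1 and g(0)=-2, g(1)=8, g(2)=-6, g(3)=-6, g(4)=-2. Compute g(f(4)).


f(4) = 1
g(1) = 8

8


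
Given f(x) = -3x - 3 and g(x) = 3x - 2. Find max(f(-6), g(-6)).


f(-6) = 15
g(-6) = -20
max = 15

15


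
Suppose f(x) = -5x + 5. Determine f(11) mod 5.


f(11) = -50
-50 mod 5 = 0

0


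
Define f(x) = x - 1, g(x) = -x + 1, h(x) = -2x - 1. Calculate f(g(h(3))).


h(3) = -7
g(-7) = 8
f(8) = 7

7


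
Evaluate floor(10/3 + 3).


10/3 = 3.3333
3.3333 + 3 = 6.3333
floor(6.3333) = 6

6


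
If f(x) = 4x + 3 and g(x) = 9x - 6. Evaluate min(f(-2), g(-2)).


f(-2) = -5
g(-2) = -24
min = -24

-24


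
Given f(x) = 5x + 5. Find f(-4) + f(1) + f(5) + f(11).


f(-4) = -15
f(1) = 10
f(5) = 30
f(11) = 60
Sum = 85

85


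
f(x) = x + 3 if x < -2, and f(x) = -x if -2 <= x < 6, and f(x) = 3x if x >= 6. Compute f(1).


1 satisfies -2 <= x < 6
f(1) = -1

-1


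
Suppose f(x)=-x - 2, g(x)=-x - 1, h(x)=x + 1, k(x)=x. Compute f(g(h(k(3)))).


3


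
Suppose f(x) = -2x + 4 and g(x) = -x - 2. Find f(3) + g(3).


-7


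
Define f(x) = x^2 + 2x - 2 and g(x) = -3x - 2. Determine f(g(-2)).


22


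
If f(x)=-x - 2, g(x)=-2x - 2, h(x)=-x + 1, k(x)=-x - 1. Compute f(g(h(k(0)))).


k(0) = -1
h(-1) = 2
g(2) = -6
f(-6) = 4

4


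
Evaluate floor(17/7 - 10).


17/7 = 2.4286
2.4286 - 10 = -7.5714
floor(-7.5714) = -8

-8


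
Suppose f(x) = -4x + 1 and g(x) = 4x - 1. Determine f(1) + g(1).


f(1) = -3
g(1) = 3
Sum = 0

0


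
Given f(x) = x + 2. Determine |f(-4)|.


f(-4) = -2
|-2| = 2

2


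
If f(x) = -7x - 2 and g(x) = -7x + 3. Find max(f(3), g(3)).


f(3) = -23
g(3) = -18
max = -18

-18


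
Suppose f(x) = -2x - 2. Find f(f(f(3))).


-30


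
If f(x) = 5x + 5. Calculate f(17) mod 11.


2


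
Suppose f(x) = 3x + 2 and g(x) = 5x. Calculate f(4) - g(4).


-6


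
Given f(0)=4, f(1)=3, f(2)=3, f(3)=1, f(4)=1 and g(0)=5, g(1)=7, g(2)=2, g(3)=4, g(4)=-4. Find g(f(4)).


f(4) = 1
g(1) = 7

7


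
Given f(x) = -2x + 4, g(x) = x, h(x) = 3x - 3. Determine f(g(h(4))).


h(4) = 9
g(9) = 9
f(9) = -14

-14


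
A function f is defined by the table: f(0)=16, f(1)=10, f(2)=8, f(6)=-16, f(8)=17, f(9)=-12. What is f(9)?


Reading from the table at x = 9

-12


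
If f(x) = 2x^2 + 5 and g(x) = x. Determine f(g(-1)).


g(-1) = -1
f(-1) = 2*(-1)^2 + 5 = 7

7


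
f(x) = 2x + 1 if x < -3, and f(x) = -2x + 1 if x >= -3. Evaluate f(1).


1 satisfies x >= -3
f(1) = -1

-1


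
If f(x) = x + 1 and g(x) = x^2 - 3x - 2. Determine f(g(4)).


g(4) = 2
f(2) = 3

3


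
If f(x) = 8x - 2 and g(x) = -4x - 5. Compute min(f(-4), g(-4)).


f(-4) = -34
g(-4) = 11
min = -34

-34


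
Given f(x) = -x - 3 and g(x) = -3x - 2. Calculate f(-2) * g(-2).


-4


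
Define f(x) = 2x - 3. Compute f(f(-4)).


f(-4) = -11
f(-11) = -25

-25


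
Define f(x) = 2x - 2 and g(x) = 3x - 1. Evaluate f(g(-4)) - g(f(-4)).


f(g(-4)) = -28
g(f(-4)) = -31
Difference = 3

3


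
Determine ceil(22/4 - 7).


22/4 = 5.5
5.5 - 7 = -1.5
ceil(-1.5) = -1

-1


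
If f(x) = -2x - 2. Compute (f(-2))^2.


f(-2) = 2
(2)^2 = 4

4


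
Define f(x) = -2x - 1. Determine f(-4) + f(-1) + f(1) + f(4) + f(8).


f(-4) = 7
f(-1) = 1
f(1) = -3
f(4) = -9
f(8) = -17
Sum = -21

-21


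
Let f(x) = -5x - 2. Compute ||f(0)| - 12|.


f(0) = -2
|-2| = 2
|2 - 12| = 10

10


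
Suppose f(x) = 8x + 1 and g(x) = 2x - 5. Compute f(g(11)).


g(11) = 17
f(17) = 137

137


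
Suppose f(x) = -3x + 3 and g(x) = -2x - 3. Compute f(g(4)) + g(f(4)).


51


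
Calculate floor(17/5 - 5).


17/5 = 3.4
3.4 - 5 = -1.6
floor(-1.6) = -2

-2


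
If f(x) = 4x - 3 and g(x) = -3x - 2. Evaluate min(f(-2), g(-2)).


-11


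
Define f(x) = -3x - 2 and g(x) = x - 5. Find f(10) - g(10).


f(10) = -32
g(10) = 5
Difference = -37

-37


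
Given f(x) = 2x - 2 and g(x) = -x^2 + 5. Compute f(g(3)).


g(3) = -4
f(-4) = -10

-10


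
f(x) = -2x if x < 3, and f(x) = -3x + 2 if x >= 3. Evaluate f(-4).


-4 satisfies x < 3
f(-4) = 8

8


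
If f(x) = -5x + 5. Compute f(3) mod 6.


2


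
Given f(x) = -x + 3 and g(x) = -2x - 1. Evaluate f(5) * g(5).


f(5) = -2
g(5) = -11
Product = 22

22


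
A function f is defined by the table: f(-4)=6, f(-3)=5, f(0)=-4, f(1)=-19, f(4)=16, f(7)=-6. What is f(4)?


Reading from the table at x = 4

16


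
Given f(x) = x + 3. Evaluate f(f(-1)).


5


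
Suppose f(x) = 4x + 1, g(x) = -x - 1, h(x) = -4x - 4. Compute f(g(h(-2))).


h(-2) = 4
g(4) = -5
f(-5) = -19

-19


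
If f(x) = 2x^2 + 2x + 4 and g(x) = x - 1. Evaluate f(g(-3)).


g(-3) = -4
f(-4) = 2*(-4)^2 + 2*(-4) + 4 = 28

28


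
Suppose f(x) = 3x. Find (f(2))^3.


f(2) = 6
(6)^3 = 216

216


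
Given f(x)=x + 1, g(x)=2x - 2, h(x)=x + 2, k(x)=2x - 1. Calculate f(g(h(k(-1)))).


-3


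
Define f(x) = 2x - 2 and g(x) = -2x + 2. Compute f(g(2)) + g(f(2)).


f(g(2)) = -6
g(f(2)) = -2
Sum = -8

-8


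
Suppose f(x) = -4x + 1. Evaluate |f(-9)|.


f(-9) = 37
|37| = 37

37


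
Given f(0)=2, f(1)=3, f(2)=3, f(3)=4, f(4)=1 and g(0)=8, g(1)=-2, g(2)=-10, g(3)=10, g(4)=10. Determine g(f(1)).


f(1) = 3
g(3) = 10

10


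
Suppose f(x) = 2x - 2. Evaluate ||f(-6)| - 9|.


f(-6) = -14
|-14| = 14
|14 - 9| = 5

5


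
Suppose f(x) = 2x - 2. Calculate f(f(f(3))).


f(3) = 4
f(4) = 6
f(6) = 10

10


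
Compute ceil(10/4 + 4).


10/4 = 2.5
2.5 + 4 = 6.5
ceil(6.5) = 7

7


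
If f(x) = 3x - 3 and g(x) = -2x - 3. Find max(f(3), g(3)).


f(3) = 6
g(3) = -9
max = 6

6


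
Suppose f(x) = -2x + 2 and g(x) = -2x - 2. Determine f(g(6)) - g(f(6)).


f(g(6)) = 30
g(f(6)) = 18
Difference = 12

12


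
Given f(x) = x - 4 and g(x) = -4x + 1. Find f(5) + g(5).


f(5) = 1
g(5) = -19
Sum = -18

-18


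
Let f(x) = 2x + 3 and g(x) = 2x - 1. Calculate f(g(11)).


g(11) = 21
f(21) = 45

45


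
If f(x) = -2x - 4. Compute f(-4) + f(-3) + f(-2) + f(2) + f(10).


f(-4) = 4
f(-3) = 2
f(-2) = 0
f(2) = -8
f(10) = -24
Sum = -26

-26


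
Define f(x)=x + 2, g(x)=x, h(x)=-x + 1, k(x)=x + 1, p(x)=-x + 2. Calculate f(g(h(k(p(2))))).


p(2) = 0
k(0) = 1
h(1) = 0
g(0) = 0
f(0) = 2

2


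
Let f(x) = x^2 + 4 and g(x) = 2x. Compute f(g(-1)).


8


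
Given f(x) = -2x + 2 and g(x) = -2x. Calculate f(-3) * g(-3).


f(-3) = 8
g(-3) = 6
Product = 48

48


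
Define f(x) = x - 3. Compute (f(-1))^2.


f(-1) = -4
(-4)^2 = 16

16


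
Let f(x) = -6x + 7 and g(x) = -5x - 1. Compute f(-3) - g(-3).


f(-3) = 25
g(-3) = 14
Difference = 11

11


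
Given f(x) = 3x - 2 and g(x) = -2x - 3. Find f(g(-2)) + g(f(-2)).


f(g(-2)) = 1
g(f(-2)) = 13
Sum = 14

14


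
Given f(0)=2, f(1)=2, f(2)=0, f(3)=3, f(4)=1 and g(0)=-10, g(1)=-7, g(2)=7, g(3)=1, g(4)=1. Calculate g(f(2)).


f(2) = 0
g(0) = -10

-10


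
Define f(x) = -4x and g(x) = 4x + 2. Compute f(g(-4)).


g(-4) = -14
f(-14) = 56

56


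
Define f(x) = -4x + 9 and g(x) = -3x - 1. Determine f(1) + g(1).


f(1) = 5
g(1) = -4
Sum = 1

1


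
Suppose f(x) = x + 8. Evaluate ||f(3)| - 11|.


f(3) = 11
|11| = 11
|11 - 11| = 0

0


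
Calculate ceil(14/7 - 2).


14/7 = 2
2 - 2 = 0
ceil(0) = 0

0


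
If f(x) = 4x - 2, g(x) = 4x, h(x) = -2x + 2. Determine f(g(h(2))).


-34


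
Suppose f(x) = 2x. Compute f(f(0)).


f(0) = 0
f(0) = 0

0


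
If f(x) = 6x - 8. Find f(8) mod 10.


f(8) = 40
40 mod 10 = 0

0


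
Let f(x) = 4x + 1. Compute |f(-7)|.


f(-7) = -27
|-27| = 27

27


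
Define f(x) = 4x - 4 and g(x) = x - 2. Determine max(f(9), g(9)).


f(9) = 32
g(9) = 7
max = 32

32


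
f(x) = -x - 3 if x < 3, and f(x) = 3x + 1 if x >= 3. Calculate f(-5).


-5 satisfies x < 3
f(-5) = 2

2


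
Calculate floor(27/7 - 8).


27/7 = 3.8571
3.8571 - 8 = -4.1429
floor(-4.1429) = -5

-5


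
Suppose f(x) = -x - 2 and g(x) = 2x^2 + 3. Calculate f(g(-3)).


g(-3) = 21
f(21) = -23

-23


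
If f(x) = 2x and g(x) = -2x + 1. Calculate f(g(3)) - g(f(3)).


f(g(3)) = -10
g(f(3)) = -11
Difference = 1

1


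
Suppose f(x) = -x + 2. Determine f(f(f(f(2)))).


f(2) = 0
f(0) = 2
f(2) = 0
f(0) = 2

2


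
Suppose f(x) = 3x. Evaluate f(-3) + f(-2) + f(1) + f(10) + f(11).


51


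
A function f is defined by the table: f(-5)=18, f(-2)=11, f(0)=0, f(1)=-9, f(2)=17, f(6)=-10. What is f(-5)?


Reading from the table at x = -5

18


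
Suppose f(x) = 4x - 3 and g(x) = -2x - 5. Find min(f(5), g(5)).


f(5) = 17
g(5) = -15
min = -15

-15


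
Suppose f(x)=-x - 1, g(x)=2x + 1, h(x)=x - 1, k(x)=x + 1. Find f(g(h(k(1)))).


-4


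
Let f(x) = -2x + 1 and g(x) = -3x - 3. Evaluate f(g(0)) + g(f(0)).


f(g(0)) = 7
g(f(0)) = -6
Sum = 1

1


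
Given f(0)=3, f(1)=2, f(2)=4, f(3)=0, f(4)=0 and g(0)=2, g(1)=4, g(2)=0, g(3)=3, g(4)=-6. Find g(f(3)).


f(3) = 0
g(0) = 2

2


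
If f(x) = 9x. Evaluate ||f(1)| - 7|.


f(1) = 9
|9| = 9
|9 - 7| = 2

2


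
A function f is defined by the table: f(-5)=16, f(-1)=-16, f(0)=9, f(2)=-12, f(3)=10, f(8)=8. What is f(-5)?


Reading from the table at x = -5

16


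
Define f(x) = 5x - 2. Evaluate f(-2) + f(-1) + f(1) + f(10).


f(-2) = -12
f(-1) = -7
f(1) = 3
f(10) = 48
Sum = 32

32


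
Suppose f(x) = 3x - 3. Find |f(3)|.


f(3) = 6
|6| = 6

6


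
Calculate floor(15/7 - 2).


15/7 = 2.1429
2.1429 - 2 = 0.1429
floor(0.1429) = 0

0


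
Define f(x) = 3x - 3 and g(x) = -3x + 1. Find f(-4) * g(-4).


f(-4) = -15
g(-4) = 13
Product = -195

-195


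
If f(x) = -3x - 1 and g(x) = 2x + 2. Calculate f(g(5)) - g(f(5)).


f(g(5)) = -37
g(f(5)) = -30
Difference = -7

-7


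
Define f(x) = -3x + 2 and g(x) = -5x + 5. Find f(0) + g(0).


7


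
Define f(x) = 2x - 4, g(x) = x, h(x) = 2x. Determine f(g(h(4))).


h(4) = 8
g(8) = 8
f(8) = 12

12


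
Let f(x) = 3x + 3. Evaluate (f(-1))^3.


f(-1) = 0
(0)^3 = 0

0


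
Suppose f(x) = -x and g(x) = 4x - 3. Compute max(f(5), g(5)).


17


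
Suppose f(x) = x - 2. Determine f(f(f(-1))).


f(-1) = -3
f(-3) = -5
f(-5) = -7

-7


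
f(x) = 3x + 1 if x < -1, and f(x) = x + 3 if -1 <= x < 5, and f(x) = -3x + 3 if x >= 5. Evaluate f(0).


0 satisfies -1 <= x < 5
f(0) = 3

3


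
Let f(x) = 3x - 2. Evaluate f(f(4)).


f(4) = 10
f(10) = 28

28


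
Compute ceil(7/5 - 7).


7/5 = 1.4
1.4 - 7 = -5.6
ceil(-5.6) = -5

-5


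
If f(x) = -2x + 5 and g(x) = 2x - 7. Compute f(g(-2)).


g(-2) = -11
f(-11) = 27

27


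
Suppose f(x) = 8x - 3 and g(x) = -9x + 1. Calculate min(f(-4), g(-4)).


f(-4) = -35
g(-4) = 37
min = -35

-35


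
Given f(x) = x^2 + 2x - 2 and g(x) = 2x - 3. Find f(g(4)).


g(4) = 5
f(5) = 1*(5)^2 + 2*(5) - 2 = 33

33


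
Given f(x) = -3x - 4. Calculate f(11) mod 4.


f(11) = -37
-37 mod 4 = 3

3


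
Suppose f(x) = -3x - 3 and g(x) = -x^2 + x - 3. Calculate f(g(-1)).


g(-1) = -5
f(-5) = 12

12


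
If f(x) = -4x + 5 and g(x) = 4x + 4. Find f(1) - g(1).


-7


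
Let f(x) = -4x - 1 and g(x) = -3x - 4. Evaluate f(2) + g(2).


f(2) = -9
g(2) = -10
Sum = -19

-19


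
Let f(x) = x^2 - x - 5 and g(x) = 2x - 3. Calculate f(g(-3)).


g(-3) = -9
f(-9) = 1*(-9)^2 - 1*(-9) - 5 = 85

85


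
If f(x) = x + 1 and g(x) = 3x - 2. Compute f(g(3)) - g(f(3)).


f(g(3)) = 8
g(f(3)) = 10
Difference = -2

-2


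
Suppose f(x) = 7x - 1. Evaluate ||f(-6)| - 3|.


f(-6) = -43
|-43| = 43
|43 - 3| = 40

40


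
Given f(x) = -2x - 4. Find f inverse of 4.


-4


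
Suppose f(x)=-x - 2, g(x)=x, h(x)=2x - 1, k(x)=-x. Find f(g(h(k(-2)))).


k(-2) = 2
h(2) = 3
g(3) = 3
f(3) = -5

-5


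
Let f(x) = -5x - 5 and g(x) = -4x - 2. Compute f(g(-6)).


-115


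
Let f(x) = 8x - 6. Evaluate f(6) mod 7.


f(6) = 42
42 mod 7 = 0

0


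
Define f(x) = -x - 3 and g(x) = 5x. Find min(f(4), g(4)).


f(4) = -7
g(4) = 20
min = -7

-7


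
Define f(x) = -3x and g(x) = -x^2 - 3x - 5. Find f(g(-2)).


g(-2) = -3
f(-3) = 9

9


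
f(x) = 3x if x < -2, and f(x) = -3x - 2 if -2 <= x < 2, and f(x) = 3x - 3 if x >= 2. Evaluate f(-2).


4


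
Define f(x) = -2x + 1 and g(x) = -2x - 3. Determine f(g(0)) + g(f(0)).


f(g(0)) = 7
g(f(0)) = -5
Sum = 2

2


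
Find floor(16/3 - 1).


16/3 = 5.3333
5.3333 - 1 = 4.3333
floor(4.3333) = 4

4


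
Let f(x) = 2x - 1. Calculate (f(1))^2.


f(1) = 1
(1)^2 = 1

1


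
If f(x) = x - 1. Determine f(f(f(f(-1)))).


f(-1) = -2
f(-2) = -3
f(-3) = -4
f(-4) = -5

-5


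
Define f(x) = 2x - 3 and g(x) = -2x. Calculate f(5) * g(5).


-70


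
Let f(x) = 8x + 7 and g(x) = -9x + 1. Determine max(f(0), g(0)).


f(0) = 7
g(0) = 1
max = 7

7


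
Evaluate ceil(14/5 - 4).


14/5 = 2.8
2.8 - 4 = -1.2
ceil(-1.2) = -1

-1


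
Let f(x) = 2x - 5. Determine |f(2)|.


f(2) = -1
|-1| = 1

1


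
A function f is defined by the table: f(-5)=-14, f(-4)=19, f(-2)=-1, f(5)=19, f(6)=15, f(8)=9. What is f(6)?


Reading from the table at x = 6

15


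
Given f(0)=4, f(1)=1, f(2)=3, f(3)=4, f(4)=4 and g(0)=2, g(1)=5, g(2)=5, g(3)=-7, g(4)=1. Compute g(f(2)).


f(2) = 3
g(3) = -7

-7


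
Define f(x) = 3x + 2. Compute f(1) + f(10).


f(1) = 5
f(10) = 32
Sum = 37

37


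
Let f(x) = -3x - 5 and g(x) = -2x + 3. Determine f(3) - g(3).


f(3) = -14
g(3) = -3
Difference = -11

-11


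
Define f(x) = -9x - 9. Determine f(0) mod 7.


5


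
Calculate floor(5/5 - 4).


-3


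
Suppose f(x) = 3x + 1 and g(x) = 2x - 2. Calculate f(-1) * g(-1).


f(-1) = -2
g(-1) = -4
Product = 8

8


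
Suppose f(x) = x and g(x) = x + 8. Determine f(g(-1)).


7


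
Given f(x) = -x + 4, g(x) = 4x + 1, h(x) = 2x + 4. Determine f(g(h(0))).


h(0) = 4
g(4) = 17
f(17) = -13

-13


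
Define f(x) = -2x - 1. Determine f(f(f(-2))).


f(-2) = 3
f(3) = -7
f(-7) = 13

13


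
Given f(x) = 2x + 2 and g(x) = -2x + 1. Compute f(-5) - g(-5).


f(-5) = -8
g(-5) = 11
Difference = -19

-19


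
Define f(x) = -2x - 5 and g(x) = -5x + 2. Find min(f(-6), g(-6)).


f(-6) = 7
g(-6) = 32
min = 7

7


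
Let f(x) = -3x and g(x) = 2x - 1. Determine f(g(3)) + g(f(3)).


-34


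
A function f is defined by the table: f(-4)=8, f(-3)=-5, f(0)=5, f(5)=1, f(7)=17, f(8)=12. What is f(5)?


1


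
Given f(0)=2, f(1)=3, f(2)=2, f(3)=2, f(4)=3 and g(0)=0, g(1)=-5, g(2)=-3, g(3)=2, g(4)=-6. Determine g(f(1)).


f(1) = 3
g(3) = 2

2


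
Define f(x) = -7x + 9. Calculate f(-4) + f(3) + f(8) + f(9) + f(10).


f(-4) = 37
f(3) = -12
f(8) = -47
f(9) = -54
f(10) = -61
Sum = -137

-137


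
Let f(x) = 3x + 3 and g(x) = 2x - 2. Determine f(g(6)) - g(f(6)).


f(g(6)) = 33
g(f(6)) = 40
Difference = -7

-7


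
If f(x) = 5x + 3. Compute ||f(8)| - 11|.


32


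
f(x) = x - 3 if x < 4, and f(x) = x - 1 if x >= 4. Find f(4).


4 satisfies x >= 4
f(4) = 3

3


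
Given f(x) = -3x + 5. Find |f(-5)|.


20


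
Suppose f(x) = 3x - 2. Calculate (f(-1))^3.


f(-1) = -5
(-5)^3 = -125

-125


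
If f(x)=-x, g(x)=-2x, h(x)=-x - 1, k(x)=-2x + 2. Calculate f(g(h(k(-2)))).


-14


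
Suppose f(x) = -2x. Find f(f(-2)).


f(-2) = 4
f(4) = -8

-8


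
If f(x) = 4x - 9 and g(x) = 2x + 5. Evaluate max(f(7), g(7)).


f(7) = 19
g(7) = 19
max = 19

19


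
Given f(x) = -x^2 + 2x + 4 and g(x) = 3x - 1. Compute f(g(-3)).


g(-3) = -10
f(-10) = (-1)*(-10)^2 + 2*(-10) + 4 = -116

-116


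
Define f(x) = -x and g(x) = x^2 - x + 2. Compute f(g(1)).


g(1) = 2
f(2) = -2

-2


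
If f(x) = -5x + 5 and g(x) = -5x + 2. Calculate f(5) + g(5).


f(5) = -20
g(5) = -23
Sum = -43

-43


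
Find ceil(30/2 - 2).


30/2 = 15
15 - 2 = 13
ceil(13) = 13

13


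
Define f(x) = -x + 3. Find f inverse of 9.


Solve -x + 3 = 9
x = (9 - 3) / (-1) = -6

-6


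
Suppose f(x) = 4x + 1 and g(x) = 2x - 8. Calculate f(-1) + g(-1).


f(-1) = -3
g(-1) = -10
Sum = -13

-13


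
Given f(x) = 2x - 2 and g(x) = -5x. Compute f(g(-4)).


g(-4) = 20
f(20) = 38

38


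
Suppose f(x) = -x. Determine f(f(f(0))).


0


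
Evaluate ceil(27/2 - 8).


27/2 = 13.5
13.5 - 8 = 5.5
ceil(5.5) = 6

6


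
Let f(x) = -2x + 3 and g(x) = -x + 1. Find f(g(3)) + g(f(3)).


f(g(3)) = 7
g(f(3)) = 4
Sum = 11

11


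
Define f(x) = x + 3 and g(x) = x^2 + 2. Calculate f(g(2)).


9


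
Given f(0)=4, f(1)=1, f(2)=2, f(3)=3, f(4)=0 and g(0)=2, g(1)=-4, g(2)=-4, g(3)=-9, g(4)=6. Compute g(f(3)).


f(3) = 3
g(3) = -9

-9


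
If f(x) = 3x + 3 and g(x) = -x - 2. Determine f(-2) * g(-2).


f(-2) = -3
g(-2) = 0
Product = 0

0


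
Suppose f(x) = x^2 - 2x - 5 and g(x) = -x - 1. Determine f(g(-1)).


g(-1) = 0
f(0) = 1*(0)^2 - 2*(0) - 5 = -5

-5


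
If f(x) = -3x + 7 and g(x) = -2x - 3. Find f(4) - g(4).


f(4) = -5
g(4) = -11
Difference = 6

6


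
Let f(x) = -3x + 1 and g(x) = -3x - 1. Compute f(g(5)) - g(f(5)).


f(g(5)) = 49
g(f(5)) = 41
Difference = 8

8


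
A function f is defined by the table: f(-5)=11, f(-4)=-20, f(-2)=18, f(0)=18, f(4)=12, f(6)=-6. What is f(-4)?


Reading from the table at x = -4

-20
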